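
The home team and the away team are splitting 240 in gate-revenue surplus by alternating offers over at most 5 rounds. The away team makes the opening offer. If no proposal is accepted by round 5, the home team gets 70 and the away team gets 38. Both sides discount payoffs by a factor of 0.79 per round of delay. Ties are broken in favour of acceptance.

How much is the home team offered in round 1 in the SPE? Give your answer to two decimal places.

91.93

Round 5 (the away team proposes): the home team gets 70 if talks fail, so the away team offers 70 and keeps 170.
Round 4 (the home team proposes): the away team can get 170 next round, worth 0.79 × 170 = 134.3 now; the home team offers that and keeps 105.7.
Round 3 (the away team proposes): the home team can get 105.7 next round, worth 0.79 × 105.7 = 83.503 now, so the away team offers 83.503, keeping 156.497.
Round 2 (the home team proposes): the away team can get 156.497 next round, worth 0.79 × 156.497 = 123.63263 now; the home team offers that and keeps 116.36737.
Round 1 (the away team proposes): the home team can get 116.36737 next round, worth 0.79 × 116.36737 = 91.9302223 now. The away team offers 91.9302223 and keeps 240 − 91.9302223 = 148.0697777.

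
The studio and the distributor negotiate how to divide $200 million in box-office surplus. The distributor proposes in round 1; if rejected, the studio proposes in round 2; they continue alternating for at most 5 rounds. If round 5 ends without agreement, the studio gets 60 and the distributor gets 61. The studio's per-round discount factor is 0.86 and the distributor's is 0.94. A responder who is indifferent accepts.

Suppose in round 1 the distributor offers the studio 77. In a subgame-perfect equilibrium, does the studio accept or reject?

Accept

Work out the studio's continuation value if the offer is rejected.
Round 5 (the distributor proposes): the studio gets 60 if talks fail, so the distributor offers 60 and keeps 140.
Round 4 (the studio proposes): the distributor can get 140 next round, worth 0.94 × 140 = 131.6 now; the studio offers that and keeps 68.4.
Round 3 (the distributor proposes): the studio can get 68.4 next round, worth 0.86 × 68.4 = 58.824 now, so the distributor offers 58.824, keeping 141.176.
Round 2 (the studio proposes): the distributor can get 141.176 next round, worth 0.94 × 141.176 = 132.70544 now. The studio offers 132.70544 and keeps 200 − 132.70544 = 67.29456.
So by rejecting in round 1, the studio gets 67.29456 next round, worth 0.86 × 67.29456 = 57.8733216 now.
Offer 77 ≥ 57.8733216, so the studio accepts.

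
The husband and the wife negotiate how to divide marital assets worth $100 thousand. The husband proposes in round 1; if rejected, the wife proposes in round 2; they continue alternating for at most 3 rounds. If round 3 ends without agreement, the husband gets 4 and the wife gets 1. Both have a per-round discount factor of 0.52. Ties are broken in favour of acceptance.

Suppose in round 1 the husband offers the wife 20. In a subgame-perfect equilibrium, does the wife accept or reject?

Work out the wife's continuation value if the offer is rejected.
Round 3 (the husband proposes): the wife gets 1 if talks fail, so the husband offers 1 and keeps 99.
Round 2 (the wife proposes): the husband can get 99 next round, worth 0.52 × 99 = 51.48 now; the wife offers that and keeps 48.52.
So by rejecting in round 1, the wife gets 48.52 next round, worth 0.52 × 48.52 = 25.2304 now.
Offer 20 < 25.2304, so the wife rejects.

Reject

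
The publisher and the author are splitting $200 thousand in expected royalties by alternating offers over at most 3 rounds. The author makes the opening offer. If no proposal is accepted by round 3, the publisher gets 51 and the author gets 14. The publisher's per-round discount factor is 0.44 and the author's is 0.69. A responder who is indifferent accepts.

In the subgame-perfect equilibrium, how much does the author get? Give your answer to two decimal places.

Round 3 (the author proposes): the publisher gets 51 if talks fail, so the author offers 51 and keeps 149.
Round 2 (the publisher proposes): the author can get 149 next round, worth 0.69 × 149 = 102.81 now, so the publisher offers 102.81, keeping 97.19.
Round 1 (the author proposes): the publisher can get 97.19 next round, worth 0.44 × 97.19 = 42.7636 now; the author offers that and keeps 157.2364.

157.24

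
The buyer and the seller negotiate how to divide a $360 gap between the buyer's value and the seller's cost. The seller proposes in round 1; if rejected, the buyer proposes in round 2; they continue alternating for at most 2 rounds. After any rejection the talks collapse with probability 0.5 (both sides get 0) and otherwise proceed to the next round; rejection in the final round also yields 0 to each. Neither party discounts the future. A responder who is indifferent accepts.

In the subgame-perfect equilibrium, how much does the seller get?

Round 2 (the buyer proposes): the seller will accept anything ≥ 0, so the buyer offers 0 and keeps 360.
Round 1 (the seller proposes): rejecting gives the buyer an expected 0.5 × 360 = 180; the seller offers that and keeps 180.

180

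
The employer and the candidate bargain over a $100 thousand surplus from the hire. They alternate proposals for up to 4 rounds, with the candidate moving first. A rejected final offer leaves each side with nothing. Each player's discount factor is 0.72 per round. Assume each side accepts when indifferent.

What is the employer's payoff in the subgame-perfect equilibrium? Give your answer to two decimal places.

57.48

By backward induction:
Round 4 (the employer proposes): rejection yields 0 for the candidate; the employer offers 0 and keeps 100.
Round 3 (the candidate proposes): the employer can get 100 next round, worth 0.72 × 100 = 72 now, so the candidate offers 72, keeping 28.
Round 2 (the employer proposes): the candidate can get 28 next round, worth 0.72 × 28 = 20.16 now, so the employer offers 20.16, keeping 79.84.
Round 1 (the candidate proposes): the employer can get 79.84 next round, worth 0.72 × 79.84 = 57.4848 now; the candidate offers that and keeps 42.5152.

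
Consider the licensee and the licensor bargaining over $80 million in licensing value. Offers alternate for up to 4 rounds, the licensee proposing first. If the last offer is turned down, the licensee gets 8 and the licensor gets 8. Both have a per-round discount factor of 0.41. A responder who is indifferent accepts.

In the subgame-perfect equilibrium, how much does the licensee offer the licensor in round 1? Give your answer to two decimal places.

24.31

Solve by backward induction from round 4.
Round 4 (the licensor proposes): the licensee gets 8 if talks fail, so the licensor offers 8 and keeps 72.
Round 3 (the licensee proposes): the licensor can get 72 next round, worth 0.41 × 72 = 29.52 now. The licensee offers 29.52 and keeps 80 − 29.52 = 50.48.
Round 2 (the licensor proposes): the licensee can get 50.48 next round, worth 0.41 × 50.48 = 20.6968 now. The licensor offers 20.6968 and keeps 80 − 20.6968 = 59.3032.
Round 1 (the licensee proposes): the licensor can get 59.3032 next round, worth 0.41 × 59.3032 = 24.314312 now; the licensee offers that and keeps 55.685688.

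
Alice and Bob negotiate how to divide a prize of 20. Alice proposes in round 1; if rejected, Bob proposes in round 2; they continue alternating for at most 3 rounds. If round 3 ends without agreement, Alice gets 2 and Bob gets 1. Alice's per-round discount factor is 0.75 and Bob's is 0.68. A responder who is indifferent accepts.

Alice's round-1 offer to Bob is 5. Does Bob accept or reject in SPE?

Accept

Round 3 (Alice proposes): Bob gets 1 if talks fail, so Alice offers 1 and keeps 19.
Round 2 (Bob proposes): Alice can get 19 next round, worth 0.75 × 19 = 14.25 now. Bob offers 14.25 and keeps 20 − 14.25 = 5.75.
So by rejecting in round 1, Bob gets 5.75 next round, worth 0.68 × 5.75 = 3.91 now.
Offer 5 ≥ 3.91, so Bob accepts.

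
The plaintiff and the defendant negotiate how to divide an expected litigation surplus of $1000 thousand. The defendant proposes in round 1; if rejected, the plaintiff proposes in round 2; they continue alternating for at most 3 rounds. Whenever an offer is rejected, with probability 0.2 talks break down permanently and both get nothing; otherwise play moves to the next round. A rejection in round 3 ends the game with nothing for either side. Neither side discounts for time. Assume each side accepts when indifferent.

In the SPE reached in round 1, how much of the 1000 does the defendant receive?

840

By backward induction:
Round 3 (the defendant proposes): rejection yields 0 for the plaintiff; the defendant offers 0 and keeps 1000.
Round 2 (the plaintiff proposes): rejecting gives the defendant an expected 0.8 × 1000 = 800; the plaintiff offers that and keeps 200.
Round 1 (the defendant proposes): rejecting gives the plaintiff an expected 0.8 × 200 = 160. The defendant offers 160 and keeps 1000 − 160 = 840.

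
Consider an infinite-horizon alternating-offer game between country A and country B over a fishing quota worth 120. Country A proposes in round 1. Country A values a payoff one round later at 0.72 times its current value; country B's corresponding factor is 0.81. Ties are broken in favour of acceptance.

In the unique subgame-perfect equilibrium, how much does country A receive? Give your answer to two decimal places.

Let x be country A's share when country A proposes and y be country B's share when country B proposes.
Country B accepts iff offered ≥ 0.81·y, so x = 120 − 0.81y. Symmetrically y = 120 − 0.72x.
Substituting: x = 120 − 0.81(120 − 0.72x), giving x(1 − 0.72·0.81) = 120(1 − 0.81).
So x = 120 × 0.19 / 0.4168 ≈ 54.7025, and country B receives 120 − x ≈ 65.2975.

54.70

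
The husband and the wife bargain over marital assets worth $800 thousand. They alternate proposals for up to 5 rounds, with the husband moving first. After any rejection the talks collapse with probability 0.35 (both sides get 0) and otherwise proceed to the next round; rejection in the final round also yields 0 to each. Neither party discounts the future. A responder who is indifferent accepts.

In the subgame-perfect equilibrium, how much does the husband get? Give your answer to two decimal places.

By backward induction:
Round 5 (the husband proposes): the wife will accept anything ≥ 0, so the husband offers 0 and keeps 800.
Round 4 (the wife proposes): rejecting gives the husband an expected 0.65 × 800 = 520; the wife offers that and keeps 280.
Round 3 (the husband proposes): rejecting gives the wife an expected 0.65 × 280 = 182; the husband offers that and keeps 618.
Round 2 (the wife proposes): rejecting gives the husband an expected 0.65 × 618 = 401.7. The wife offers 401.7 and keeps 800 − 401.7 = 398.3.
Round 1 (the husband proposes): rejecting gives the wife an expected 0.65 × 398.3 = 258.895. The husband offers 258.895 and keeps 800 − 258.895 = 541.105.

541.11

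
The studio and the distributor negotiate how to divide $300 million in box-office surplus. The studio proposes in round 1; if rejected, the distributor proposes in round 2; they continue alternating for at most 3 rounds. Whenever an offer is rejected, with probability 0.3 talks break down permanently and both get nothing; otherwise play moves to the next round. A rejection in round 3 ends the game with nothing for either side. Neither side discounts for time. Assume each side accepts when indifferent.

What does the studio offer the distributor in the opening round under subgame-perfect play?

Round 3 (the studio proposes): rejection yields 0 for the distributor; the studio offers 0 and keeps 300.
Round 2 (the distributor proposes): rejecting gives the studio an expected 0.7 × 300 = 210, so the distributor offers 210, keeping 90.
Round 1 (the studio proposes): rejecting gives the distributor an expected 0.7 × 90 = 63; the studio offers that and keeps 237.

63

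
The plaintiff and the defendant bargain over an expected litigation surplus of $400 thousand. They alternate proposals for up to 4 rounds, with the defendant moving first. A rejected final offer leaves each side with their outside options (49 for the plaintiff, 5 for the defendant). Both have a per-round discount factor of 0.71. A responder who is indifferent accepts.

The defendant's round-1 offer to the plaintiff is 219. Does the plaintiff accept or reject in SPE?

Work out the plaintiff's continuation value if the offer is rejected.
Round 4 (the plaintiff proposes): the defendant gets 5 if talks fail, so the plaintiff offers 5 and keeps 395.
Round 3 (the defendant proposes): the plaintiff can get 395 next round, worth 0.71 × 395 = 280.45 now; the defendant offers that and keeps 119.55.
Round 2 (the plaintiff proposes): the defendant can get 119.55 next round, worth 0.71 × 119.55 = 84.8805 now, so the plaintiff offers 84.8805, keeping 315.1195.
So by rejecting in round 1, the plaintiff gets 315.1195 next round, worth 0.71 × 315.1195 = 223.734845 now.
Offer 219 < 223.734845, so the plaintiff rejects.

Reject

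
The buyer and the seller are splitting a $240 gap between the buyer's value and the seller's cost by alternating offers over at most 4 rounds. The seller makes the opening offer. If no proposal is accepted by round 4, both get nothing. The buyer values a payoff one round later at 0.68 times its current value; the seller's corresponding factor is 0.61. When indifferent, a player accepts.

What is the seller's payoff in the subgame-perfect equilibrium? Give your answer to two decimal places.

108.66

Round 4 (the buyer proposes): the seller will accept anything ≥ 0, so the buyer offers 0 and keeps 240.
Round 3 (the seller proposes): the buyer can get 240 next round, worth 0.68 × 240 = 163.2 now. The seller offers 163.2 and keeps 240 − 163.2 = 76.8.
Round 2 (the buyer proposes): the seller can get 76.8 next round, worth 0.61 × 76.8 = 46.848 now. The buyer offers 46.848 and keeps 240 − 46.848 = 193.152.
Round 1 (the seller proposes): the buyer can get 193.152 next round, worth 0.68 × 193.152 = 131.34336 now, so the seller offers 131.34336, keeping 108.65664.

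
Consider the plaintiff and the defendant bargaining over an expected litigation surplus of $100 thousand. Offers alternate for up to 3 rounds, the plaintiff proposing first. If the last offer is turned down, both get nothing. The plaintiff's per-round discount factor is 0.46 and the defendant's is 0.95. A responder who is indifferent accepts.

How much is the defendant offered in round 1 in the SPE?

Work backward from the last round.
Round 3 (the plaintiff proposes): the defendant will accept anything ≥ 0, so the plaintiff offers 0 and keeps 100.
Round 2 (the defendant proposes): the plaintiff can get 100 next round, worth 0.46 × 100 = 46 now; the defendant offers that and keeps 54.
Round 1 (the plaintiff proposes): the defendant can get 54 next round, worth 0.95 × 54 = 51.3 now, so the plaintiff offers 51.3, keeping 48.7.

51.3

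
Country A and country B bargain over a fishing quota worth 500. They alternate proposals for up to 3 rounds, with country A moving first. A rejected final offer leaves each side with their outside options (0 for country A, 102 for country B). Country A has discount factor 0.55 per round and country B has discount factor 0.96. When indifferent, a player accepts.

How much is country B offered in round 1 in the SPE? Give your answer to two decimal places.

Work backward from the last round.
Round 3 (country A proposes): country B gets 102 if talks fail, so country A offers 102 and keeps 398.
Round 2 (country B proposes): country A can get 398 next round, worth 0.55 × 398 = 218.9 now, so country B offers 218.9, keeping 281.1.
Round 1 (country A proposes): country B can get 281.1 next round, worth 0.96 × 281.1 = 269.856 now; country A offers that and keeps 230.144.

269.86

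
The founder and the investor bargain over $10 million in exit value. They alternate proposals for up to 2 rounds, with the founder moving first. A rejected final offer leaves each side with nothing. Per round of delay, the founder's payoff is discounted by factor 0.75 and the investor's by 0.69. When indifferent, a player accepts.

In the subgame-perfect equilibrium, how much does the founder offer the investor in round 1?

6.9

Round 2 (the investor proposes): rejection yields 0 for the founder; the investor offers 0 and keeps 10.
Round 1 (the founder proposes): the investor can get 10 next round, worth 0.69 × 10 = 6.9 now. The founder offers 6.9 and keeps 10 − 6.9 = 3.1.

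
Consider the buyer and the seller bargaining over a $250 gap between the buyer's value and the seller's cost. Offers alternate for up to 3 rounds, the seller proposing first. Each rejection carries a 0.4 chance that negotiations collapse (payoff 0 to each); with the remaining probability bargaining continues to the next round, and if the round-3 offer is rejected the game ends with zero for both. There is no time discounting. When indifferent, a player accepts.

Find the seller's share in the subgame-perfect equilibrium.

190

Round 3 (the seller proposes): the buyer will accept anything ≥ 0, so the seller offers 0 and keeps 250.
Round 2 (the buyer proposes): rejecting gives the seller an expected 0.6 × 250 = 150; the buyer offers that and keeps 100.
Round 1 (the seller proposes): rejecting gives the buyer an expected 0.6 × 100 = 60; the seller offers that and keeps 190.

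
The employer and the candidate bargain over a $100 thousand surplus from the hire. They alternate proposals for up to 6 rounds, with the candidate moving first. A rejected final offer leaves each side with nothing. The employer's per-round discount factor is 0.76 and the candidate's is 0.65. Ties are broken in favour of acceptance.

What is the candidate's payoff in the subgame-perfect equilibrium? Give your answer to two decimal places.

Round 6 (the employer proposes): the candidate will accept anything ≥ 0, so the employer offers 0 and keeps 100.
Round 5 (the candidate proposes): the employer can get 100 next round, worth 0.76 × 100 = 76 now, so the candidate offers 76, keeping 24.
Round 4 (the employer proposes): the candidate can get 24 next round, worth 0.65 × 24 = 15.6 now; the employer offers that and keeps 84.4.
Round 3 (the candidate proposes): the employer can get 84.4 next round, worth 0.76 × 84.4 = 64.144 now. The candidate offers 64.144 and keeps 100 − 64.144 = 35.856.
Round 2 (the employer proposes): the candidate can get 35.856 next round, worth 0.65 × 35.856 = 23.3064 now, so the employer offers 23.3064, keeping 76.6936.
Round 1 (the candidate proposes): the employer can get 76.6936 next round, worth 0.76 × 76.6936 = 58.287136 now, so the candidate offers 58.287136, keeping 41.712864.

41.71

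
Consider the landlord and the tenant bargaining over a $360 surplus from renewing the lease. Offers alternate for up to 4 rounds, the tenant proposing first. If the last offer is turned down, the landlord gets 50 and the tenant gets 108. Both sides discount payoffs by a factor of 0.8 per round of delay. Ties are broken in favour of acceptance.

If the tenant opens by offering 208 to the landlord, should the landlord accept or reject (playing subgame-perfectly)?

Accept

Round 4 (the landlord proposes): the tenant gets 108 if talks fail, so the landlord offers 108 and keeps 252.
Round 3 (the tenant proposes): the landlord can get 252 next round, worth 0.8 × 252 = 201.6 now. The tenant offers 201.6 and keeps 360 − 201.6 = 158.4.
Round 2 (the landlord proposes): the tenant can get 158.4 next round, worth 0.8 × 158.4 = 126.72 now; the landlord offers that and keeps 233.28.
So by rejecting in round 1, the landlord gets 233.28 next round, worth 0.8 × 233.28 = 186.624 now.
Offer 208 ≥ 186.624, so the landlord accepts.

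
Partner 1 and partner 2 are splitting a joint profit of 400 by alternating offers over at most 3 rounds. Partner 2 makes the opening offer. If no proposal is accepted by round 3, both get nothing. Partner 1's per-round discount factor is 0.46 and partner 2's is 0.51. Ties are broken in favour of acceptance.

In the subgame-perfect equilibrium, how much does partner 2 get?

309.84

Work backward from the last round.
Round 3 (partner 2 proposes): partner 1 will accept anything ≥ 0, so partner 2 offers 0 and keeps 400.
Round 2 (partner 1 proposes): partner 2 can get 400 next round, worth 0.51 × 400 = 204 now. Partner 1 offers 204 and keeps 400 − 204 = 196.
Round 1 (partner 2 proposes): partner 1 can get 196 next round, worth 0.46 × 196 = 90.16 now. Partner 2 offers 90.16 and keeps 400 − 90.16 = 309.84.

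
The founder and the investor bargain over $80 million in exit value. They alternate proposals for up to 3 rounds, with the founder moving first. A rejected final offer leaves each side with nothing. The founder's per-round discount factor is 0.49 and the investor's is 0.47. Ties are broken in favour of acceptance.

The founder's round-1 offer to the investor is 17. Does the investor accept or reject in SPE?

Round 3 (the founder proposes): rejection yields 0 for the investor; the founder offers 0 and keeps 80.
Round 2 (the investor proposes): the founder can get 80 next round, worth 0.49 × 80 = 39.2 now. The investor offers 39.2 and keeps 80 − 39.2 = 40.8.
So by rejecting in round 1, the investor gets 40.8 next round, worth 0.47 × 40.8 = 19.176 now.
Offer 17 < 19.176, so the investor rejects.

Reject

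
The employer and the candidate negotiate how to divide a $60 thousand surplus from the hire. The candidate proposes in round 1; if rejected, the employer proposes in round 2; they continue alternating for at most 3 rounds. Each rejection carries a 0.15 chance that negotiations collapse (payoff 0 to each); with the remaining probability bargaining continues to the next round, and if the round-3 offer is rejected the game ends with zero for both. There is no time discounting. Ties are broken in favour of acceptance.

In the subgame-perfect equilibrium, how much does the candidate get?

Round 3 (the candidate proposes): the employer will accept anything ≥ 0, so the candidate offers 0 and keeps 60.
Round 2 (the employer proposes): rejecting gives the candidate an expected 0.85 × 60 = 51, so the employer offers 51, keeping 9.
Round 1 (the candidate proposes): rejecting gives the employer an expected 0.85 × 9 = 7.65. The candidate offers 7.65 and keeps 60 − 7.65 = 52.35.

52.35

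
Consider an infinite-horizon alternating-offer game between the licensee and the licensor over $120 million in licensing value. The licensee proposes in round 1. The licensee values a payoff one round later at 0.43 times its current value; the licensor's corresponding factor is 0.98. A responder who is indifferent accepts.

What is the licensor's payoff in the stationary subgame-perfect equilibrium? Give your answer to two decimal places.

When the licensee proposes, the licensor accepts any offer worth at least 0.98 times what the licensor would get by proposing next round; and vice versa.
This gives x = 120 − 0.98y and y = 120 − 0.43x, where x and y are each side's share when it proposes.
Hence (1 − 0.98·0.43)x = 120(1 − 0.98), i.e. 0.5786·x = 2.4.
x ≈ 4.1479; the licensor's share is 120 − x ≈ 115.8521.

115.85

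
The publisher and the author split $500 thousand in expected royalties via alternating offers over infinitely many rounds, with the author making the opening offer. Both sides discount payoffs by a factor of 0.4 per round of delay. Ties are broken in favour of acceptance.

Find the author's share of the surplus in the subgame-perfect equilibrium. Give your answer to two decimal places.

When the author proposes, the publisher accepts any offer worth at least 0.4 times what the publisher would get by proposing next round; and vice versa.
This gives x = 500 − 0.4y and y = 500 − 0.4x, where x and y are each side's share when it proposes.
Hence (1 − 0.4·0.4)x = 500(1 − 0.4), i.e. 0.84·x = 300.
x ≈ 357.1429; the publisher's share is 500 − x ≈ 142.8571.

357.14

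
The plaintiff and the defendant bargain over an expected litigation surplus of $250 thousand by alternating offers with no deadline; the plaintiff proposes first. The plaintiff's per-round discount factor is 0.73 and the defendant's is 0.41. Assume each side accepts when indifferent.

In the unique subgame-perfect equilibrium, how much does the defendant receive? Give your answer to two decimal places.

Let x be the plaintiff's share when the plaintiff proposes and y be the defendant's share when the defendant proposes.
The defendant accepts iff offered ≥ 0.41·y, so x = 250 − 0.41y. Symmetrically y = 250 − 0.73x.
Substituting: x = 250 − 0.41(250 − 0.73x), giving x(1 − 0.73·0.41) = 250(1 − 0.41).
So x = 250 × 0.59 / 0.7007 ≈ 210.5038, and the defendant receives 250 − x ≈ 39.4962.

39.50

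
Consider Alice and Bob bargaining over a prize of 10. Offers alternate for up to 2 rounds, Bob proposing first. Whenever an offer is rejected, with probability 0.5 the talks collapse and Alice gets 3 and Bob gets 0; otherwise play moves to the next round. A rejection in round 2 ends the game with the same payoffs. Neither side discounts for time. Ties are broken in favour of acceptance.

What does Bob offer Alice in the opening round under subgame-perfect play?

6.5

By backward induction:
Round 2 (Alice proposes): rejection yields 0 for Bob; Alice offers 0 and keeps 10.
Round 1 (Bob proposes): rejecting gives Alice an expected 0.5 × 10 + 0.5 × 3 = 6.5; Bob offers that and keeps 3.5.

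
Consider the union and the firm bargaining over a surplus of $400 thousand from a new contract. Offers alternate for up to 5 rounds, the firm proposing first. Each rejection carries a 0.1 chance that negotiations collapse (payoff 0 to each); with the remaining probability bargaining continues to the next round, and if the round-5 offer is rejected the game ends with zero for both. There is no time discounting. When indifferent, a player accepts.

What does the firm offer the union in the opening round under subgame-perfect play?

65.16

Round 5 (the firm proposes): rejection yields 0 for the union; the firm offers 0 and keeps 400.
Round 4 (the union proposes): rejecting gives the firm an expected 0.9 × 400 = 360. The union offers 360 and keeps 400 − 360 = 40.
Round 3 (the firm proposes): rejecting gives the union an expected 0.9 × 40 = 36, so the firm offers 36, keeping 364.
Round 2 (the union proposes): rejecting gives the firm an expected 0.9 × 364 = 327.6; the union offers that and keeps 72.4.
Round 1 (the firm proposes): rejecting gives the union an expected 0.9 × 72.4 = 65.16. The firm offers 65.16 and keeps 400 − 65.16 = 334.84.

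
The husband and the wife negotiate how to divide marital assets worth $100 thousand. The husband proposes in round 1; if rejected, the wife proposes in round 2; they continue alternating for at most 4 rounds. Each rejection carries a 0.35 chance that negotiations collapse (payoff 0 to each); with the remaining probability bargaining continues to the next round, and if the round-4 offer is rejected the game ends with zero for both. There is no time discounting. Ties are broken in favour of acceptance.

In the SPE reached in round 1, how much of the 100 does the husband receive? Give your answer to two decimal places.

Round 4 (the wife proposes): the husband will accept anything ≥ 0, so the wife offers 0 and keeps 100.
Round 3 (the husband proposes): rejecting gives the wife an expected 0.65 × 100 = 65. The husband offers 65 and keeps 100 − 65 = 35.
Round 2 (the wife proposes): rejecting gives the husband an expected 0.65 × 35 = 22.75. The wife offers 22.75 and keeps 100 − 22.75 = 77.25.
Round 1 (the husband proposes): rejecting gives the wife an expected 0.65 × 77.25 = 50.2125. The husband offers 50.2125 and keeps 100 − 50.2125 = 49.7875.

49.79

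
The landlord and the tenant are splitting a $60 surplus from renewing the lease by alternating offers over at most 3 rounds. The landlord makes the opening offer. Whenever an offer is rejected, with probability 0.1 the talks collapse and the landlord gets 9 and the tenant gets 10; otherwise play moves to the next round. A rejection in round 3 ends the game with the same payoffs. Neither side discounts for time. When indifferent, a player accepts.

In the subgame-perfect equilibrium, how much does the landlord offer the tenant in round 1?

13.69

Round 3 (the landlord proposes): the tenant gets 10 if talks fail, so the landlord offers 10 and keeps 50.
Round 2 (the tenant proposes): rejecting gives the landlord an expected 0.9 × 50 + 0.1 × 9 = 45.9. The tenant offers 45.9 and keeps 60 − 45.9 = 14.1.
Round 1 (the landlord proposes): rejecting gives the tenant an expected 0.9 × 14.1 + 0.1 × 10 = 13.69. The landlord offers 13.69 and keeps 60 − 13.69 = 46.31.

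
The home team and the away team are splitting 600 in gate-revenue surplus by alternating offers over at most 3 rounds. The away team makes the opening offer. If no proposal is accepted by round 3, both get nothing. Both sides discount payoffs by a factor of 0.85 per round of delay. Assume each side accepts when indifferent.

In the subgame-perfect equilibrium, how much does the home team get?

Round 3 (the away team proposes): rejection yields 0 for the home team; the away team offers 0 and keeps 600.
Round 2 (the home team proposes): the away team can get 600 next round, worth 0.85 × 600 = 510 now, so the home team offers 510, keeping 90.
Round 1 (the away team proposes): the home team can get 90 next round, worth 0.85 × 90 = 76.5 now; the away team offers that and keeps 523.5.

76.5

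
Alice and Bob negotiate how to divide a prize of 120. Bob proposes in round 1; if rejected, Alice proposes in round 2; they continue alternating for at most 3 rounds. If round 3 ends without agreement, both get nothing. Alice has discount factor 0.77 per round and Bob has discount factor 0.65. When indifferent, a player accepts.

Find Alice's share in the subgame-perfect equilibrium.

32.34

Round 3 (Bob proposes): rejection yields 0 for Alice; Bob offers 0 and keeps 120.
Round 2 (Alice proposes): Bob can get 120 next round, worth 0.65 × 120 = 78 now. Alice offers 78 and keeps 120 − 78 = 42.
Round 1 (Bob proposes): Alice can get 42 next round, worth 0.77 × 42 = 32.34 now, so Bob offers 32.34, keeping 87.66.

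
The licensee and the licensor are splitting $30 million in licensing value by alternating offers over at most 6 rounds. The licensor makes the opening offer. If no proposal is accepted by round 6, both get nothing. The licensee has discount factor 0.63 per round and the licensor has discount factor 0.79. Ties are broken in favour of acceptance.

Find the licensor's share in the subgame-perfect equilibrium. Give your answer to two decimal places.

19.37

Work backward from the last round.
Round 6 (the licensee proposes): the licensor will accept anything ≥ 0, so the licensee offers 0 and keeps 30.
Round 5 (the licensor proposes): the licensee can get 30 next round, worth 0.63 × 30 = 18.9 now; the licensor offers that and keeps 11.1.
Round 4 (the licensee proposes): the licensor can get 11.1 next round, worth 0.79 × 11.1 = 8.769 now; the licensee offers that and keeps 21.231.
Round 3 (the licensor proposes): the licensee can get 21.231 next round, worth 0.63 × 21.231 = 13.37553 now, so the licensor offers 13.37553, keeping 16.62447.
Round 2 (the licensee proposes): the licensor can get 16.62447 next round, worth 0.79 × 16.62447 = 13.1333313 now. The licensee offers 13.1333313 and keeps 30 − 13.1333313 = 16.8666687.
Round 1 (the licensor proposes): the licensee can get 16.8666687 next round, worth 0.63 × 16.8666687 = 10.626001281 now; the licensor offers that and keeps 19.373998719.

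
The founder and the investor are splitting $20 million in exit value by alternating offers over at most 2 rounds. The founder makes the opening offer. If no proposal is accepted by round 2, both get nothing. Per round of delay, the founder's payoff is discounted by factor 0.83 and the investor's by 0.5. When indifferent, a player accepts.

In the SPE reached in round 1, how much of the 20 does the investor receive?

10

Work backward from the last round.
Round 2 (the investor proposes): the founder will accept anything ≥ 0, so the investor offers 0 and keeps 20.
Round 1 (the founder proposes): the investor can get 20 next round, worth 0.5 × 20 = 10 now, so the founder offers 10, keeping 10.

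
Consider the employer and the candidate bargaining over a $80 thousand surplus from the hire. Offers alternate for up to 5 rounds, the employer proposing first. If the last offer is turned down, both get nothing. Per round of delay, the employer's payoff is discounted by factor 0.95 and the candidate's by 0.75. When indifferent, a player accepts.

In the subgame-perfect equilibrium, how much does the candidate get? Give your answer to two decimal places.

Round 5 (the employer proposes): rejection yields 0 for the candidate; the employer offers 0 and keeps 80.
Round 4 (the candidate proposes): the employer can get 80 next round, worth 0.95 × 80 = 76 now; the candidate offers that and keeps 4.
Round 3 (the employer proposes): the candidate can get 4 next round, worth 0.75 × 4 = 3 now; the employer offers that and keeps 77.
Round 2 (the candidate proposes): the employer can get 77 next round, worth 0.95 × 77 = 73.15 now. The candidate offers 73.15 and keeps 80 − 73.15 = 6.85.
Round 1 (the employer proposes): the candidate can get 6.85 next round, worth 0.75 × 6.85 = 5.1375 now. The employer offers 5.1375 and keeps 80 − 5.1375 = 74.8625.

5.14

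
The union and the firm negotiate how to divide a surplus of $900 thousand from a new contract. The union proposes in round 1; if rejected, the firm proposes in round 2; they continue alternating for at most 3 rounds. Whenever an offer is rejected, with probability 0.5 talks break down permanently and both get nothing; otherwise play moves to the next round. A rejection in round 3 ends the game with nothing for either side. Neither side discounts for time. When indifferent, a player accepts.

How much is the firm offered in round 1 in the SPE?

Round 3 (the union proposes): the firm will accept anything ≥ 0, so the union offers 0 and keeps 900.
Round 2 (the firm proposes): rejecting gives the union an expected 0.5 × 900 = 450; the firm offers that and keeps 450.
Round 1 (the union proposes): rejecting gives the firm an expected 0.5 × 450 = 225; the union offers that and keeps 675.

225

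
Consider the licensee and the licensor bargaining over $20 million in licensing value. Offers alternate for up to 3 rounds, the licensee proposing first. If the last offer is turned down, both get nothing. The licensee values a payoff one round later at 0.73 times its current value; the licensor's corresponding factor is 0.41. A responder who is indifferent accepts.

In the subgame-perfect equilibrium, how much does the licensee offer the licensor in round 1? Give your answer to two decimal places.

Round 3 (the licensee proposes): rejection yields 0 for the licensor; the licensee offers 0 and keeps 20.
Round 2 (the licensor proposes): the licensee can get 20 next round, worth 0.73 × 20 = 14.6 now. The licensor offers 14.6 and keeps 20 − 14.6 = 5.4.
Round 1 (the licensee proposes): the licensor can get 5.4 next round, worth 0.41 × 5.4 = 2.214 now. The licensee offers 2.214 and keeps 20 − 2.214 = 17.786.

2.21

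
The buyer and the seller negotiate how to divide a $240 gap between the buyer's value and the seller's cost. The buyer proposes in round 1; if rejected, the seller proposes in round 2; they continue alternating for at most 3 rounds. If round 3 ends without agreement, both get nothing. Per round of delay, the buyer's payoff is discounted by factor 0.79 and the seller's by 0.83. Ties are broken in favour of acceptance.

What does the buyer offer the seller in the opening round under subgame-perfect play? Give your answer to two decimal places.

41.83

Round 3 (the buyer proposes): rejection yields 0 for the seller; the buyer offers 0 and keeps 240.
Round 2 (the seller proposes): the buyer can get 240 next round, worth 0.79 × 240 = 189.6 now. The seller offers 189.6 and keeps 240 − 189.6 = 50.4.
Round 1 (the buyer proposes): the seller can get 50.4 next round, worth 0.83 × 50.4 = 41.832 now; the buyer offers that and keeps 198.168.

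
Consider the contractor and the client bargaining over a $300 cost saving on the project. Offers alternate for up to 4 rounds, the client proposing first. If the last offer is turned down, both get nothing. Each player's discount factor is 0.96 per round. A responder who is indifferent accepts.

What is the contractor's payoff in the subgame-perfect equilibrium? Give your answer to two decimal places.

Round 4 (the contractor proposes): rejection yields 0 for the client; the contractor offers 0 and keeps 300.
Round 3 (the client proposes): the contractor can get 300 next round, worth 0.96 × 300 = 288 now. The client offers 288 and keeps 300 − 288 = 12.
Round 2 (the contractor proposes): the client can get 12 next round, worth 0.96 × 12 = 11.52 now. The contractor offers 11.52 and keeps 300 − 11.52 = 288.48.
Round 1 (the client proposes): the contractor can get 288.48 next round, worth 0.96 × 288.48 = 276.9408 now, so the client offers 276.9408, keeping 23.0592.

276.94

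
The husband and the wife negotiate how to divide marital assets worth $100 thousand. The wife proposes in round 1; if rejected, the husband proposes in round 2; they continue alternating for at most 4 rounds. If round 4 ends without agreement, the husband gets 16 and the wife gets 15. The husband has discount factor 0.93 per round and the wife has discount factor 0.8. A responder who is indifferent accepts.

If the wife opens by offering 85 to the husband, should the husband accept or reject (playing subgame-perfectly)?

Accept

Round 4 (the husband proposes): the wife gets 15 if talks fail, so the husband offers 15 and keeps 85.
Round 3 (the wife proposes): the husband can get 85 next round, worth 0.93 × 85 = 79.05 now; the wife offers that and keeps 20.95.
Round 2 (the husband proposes): the wife can get 20.95 next round, worth 0.8 × 20.95 = 16.76 now, so the husband offers 16.76, keeping 83.24.
So by rejecting in round 1, the husband gets 83.24 next round, worth 0.93 × 83.24 = 77.4132 now.
Offer 85 ≥ 77.4132, so the husband accepts.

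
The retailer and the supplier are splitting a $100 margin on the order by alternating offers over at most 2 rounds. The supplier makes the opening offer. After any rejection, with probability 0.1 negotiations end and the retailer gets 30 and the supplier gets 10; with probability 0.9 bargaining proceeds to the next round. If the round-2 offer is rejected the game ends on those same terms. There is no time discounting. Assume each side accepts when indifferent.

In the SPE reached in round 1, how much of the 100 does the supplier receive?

Round 2 (the retailer proposes): the supplier gets 10 if talks fail, so the retailer offers 10 and keeps 90.
Round 1 (the supplier proposes): rejecting gives the retailer an expected 0.9 × 90 + 0.1 × 30 = 84; the supplier offers that and keeps 16.

16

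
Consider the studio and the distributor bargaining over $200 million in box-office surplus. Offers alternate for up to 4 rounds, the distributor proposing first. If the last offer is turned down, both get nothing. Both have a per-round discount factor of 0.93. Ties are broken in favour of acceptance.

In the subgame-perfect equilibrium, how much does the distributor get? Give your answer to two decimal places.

26.11

Round 4 (the studio proposes): rejection yields 0 for the distributor; the studio offers 0 and keeps 200.
Round 3 (the distributor proposes): the studio can get 200 next round, worth 0.93 × 200 = 186 now. The distributor offers 186 and keeps 200 − 186 = 14.
Round 2 (the studio proposes): the distributor can get 14 next round, worth 0.93 × 14 = 13.02 now; the studio offers that and keeps 186.98.
Round 1 (the distributor proposes): the studio can get 186.98 next round, worth 0.93 × 186.98 = 173.8914 now. The distributor offers 173.8914 and keeps 200 − 173.8914 = 26.1086.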